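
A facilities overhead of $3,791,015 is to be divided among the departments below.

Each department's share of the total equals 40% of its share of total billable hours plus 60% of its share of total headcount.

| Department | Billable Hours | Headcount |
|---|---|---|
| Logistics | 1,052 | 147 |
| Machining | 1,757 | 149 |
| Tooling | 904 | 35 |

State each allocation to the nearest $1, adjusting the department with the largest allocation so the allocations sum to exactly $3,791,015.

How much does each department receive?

Logistics: $1,439,815 · Machining: $1,741,485 · Tooling: $609,715

Billable hours total 3,713; headcount total 331.
Blended shares (40% billable hours + 60% headcount): Logistics 0.3798; Machining 0.4594; Tooling 0.1608.
Pro-rata amounts: Logistics 1,439,815.35; Machining 1,741,484.40; Tooling 609,715.26.
At nearest $1: Logistics $1,439,815; Machining $1,741,484; Tooling $609,715. Sum = $3,791,014.
Difference $3,791,015 − $3,791,014 = +$1 applied to largest allocation (Machining): Machining becomes $1,741,485.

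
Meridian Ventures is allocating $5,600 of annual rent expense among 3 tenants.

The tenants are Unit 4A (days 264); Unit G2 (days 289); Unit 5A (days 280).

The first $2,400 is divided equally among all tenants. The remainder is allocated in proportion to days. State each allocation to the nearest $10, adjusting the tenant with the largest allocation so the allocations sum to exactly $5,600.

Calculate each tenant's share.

Unit 4A: $1,810 · Unit G2: $1,910 · Unit 5A: $1,880

Equal tier: $2,400 ÷ 3 = $800 apiece.
Remainder $3,200 by days (total 833): Unit 4A 1,014.17 → $1,010; Unit G2 1,110.20 → $1,110; Unit 5A 1,075.63 → $1,080.
Totals: Unit 4A $800 + $1,010 = $1,810; Unit G2 $800 + $1,110 = $1,910; Unit 5A $800 + $1,080 = $1,880.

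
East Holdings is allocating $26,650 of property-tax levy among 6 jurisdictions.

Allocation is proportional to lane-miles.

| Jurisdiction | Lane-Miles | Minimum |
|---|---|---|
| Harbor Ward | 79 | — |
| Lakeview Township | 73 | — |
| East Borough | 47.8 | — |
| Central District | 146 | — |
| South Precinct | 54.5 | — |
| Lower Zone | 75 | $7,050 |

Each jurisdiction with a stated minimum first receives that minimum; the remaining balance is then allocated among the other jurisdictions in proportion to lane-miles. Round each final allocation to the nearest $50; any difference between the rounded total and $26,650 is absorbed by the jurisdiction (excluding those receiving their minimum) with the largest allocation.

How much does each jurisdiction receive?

Harbor Ward: $3,850; Lakeview Township: $3,550; East Borough: $2,350; Central District: $7,200; South Precinct: $2,650; Lower Zone: $7,050

Guaranteed amounts: Lower Zone $7,050. Balance $19,600.
Balance split over remaining lane-miles 400.3: Harbor Ward 3,868.10 → $3,850; Lakeview Township 3,574.32 → $3,550; East Borough 2,340.44 → $2,350; Central District 7,148.64 → $7,150; South Precinct 2,668.50 → $2,650.
Rounding difference +$50 applied to Central District → $7,200.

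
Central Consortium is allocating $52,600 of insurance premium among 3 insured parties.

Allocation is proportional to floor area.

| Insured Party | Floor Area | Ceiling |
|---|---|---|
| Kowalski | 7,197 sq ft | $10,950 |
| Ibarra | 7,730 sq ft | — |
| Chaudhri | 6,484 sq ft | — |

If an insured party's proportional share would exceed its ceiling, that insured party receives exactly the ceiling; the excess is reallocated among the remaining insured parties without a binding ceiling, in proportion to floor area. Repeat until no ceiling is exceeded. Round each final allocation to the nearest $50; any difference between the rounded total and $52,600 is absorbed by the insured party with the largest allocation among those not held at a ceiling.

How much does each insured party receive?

Combined floor area = 21,411.
Proportional shares (ignoring caps): Kowalski 17,680.73; Ibarra 18,990.15; Chaudhri 15,929.12.
Held at cap: Kowalski ($10,950); balance $41,650 reallocated over remaining floor area 14,214.
Remaining shares: Ibarra 22,650.52 → $22,650; Chaudhri 18,999.48 → $19,000.

Kowalski: $10,950 | Ibarra: $22,650 | Chaudhri: $19,000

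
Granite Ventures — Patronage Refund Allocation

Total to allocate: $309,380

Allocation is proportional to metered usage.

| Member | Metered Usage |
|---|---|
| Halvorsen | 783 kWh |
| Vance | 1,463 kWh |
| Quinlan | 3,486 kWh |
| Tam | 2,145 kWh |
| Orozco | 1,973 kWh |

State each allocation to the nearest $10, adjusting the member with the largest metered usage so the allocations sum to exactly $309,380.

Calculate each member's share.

Halvorsen: $24,590 · Vance: $45,950 · Quinlan: $109,500 · Tam: $67,370 · Orozco: $61,970

Combined metered usage = 9,850.
Pro-rata amounts: Halvorsen 783/9,850 × $309,380 = 24,593.35; Vance 1,463/9,850 × $309,380 = 45,951.57; Quinlan 3,486/9,850 × $309,380 = 109,492.25; Tam 2,145/9,850 × $309,380 = 67,372.60; Orozco 1,973/9,850 × $309,380 = 61,970.23.
After rounding ($10): Halvorsen $24,590; Vance $45,950; Quinlan $109,490; Tam $67,370; Orozco $61,970. Sum = $309,370.
Difference $309,380 − $309,370 = +$10 applied to largest metered usage (Quinlan): Quinlan becomes $109,500.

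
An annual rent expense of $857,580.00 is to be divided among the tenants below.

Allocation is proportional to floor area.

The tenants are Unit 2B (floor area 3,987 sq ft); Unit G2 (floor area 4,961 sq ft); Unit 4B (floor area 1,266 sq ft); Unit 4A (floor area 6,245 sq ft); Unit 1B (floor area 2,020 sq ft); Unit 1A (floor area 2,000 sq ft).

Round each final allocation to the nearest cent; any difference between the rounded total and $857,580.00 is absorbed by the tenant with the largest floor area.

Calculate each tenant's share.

Floor area total: 3,987 + 4,961 + 1,266 + 6,245 + 2,020 + 2,000 = 20,479.
Pro-rata amounts: Unit 2B 166,959.8838; Unit G2 207,747.1742; Unit 4B 53,015.1023; Unit 4A 261,516.0457; Unit 1B 84,589.6577; Unit 1A 83,752.1363.
Rounded to nearest cent: Unit 2B $166,959.88; Unit G2 $207,747.17; Unit 4B $53,015.10; Unit 4A $261,516.05; Unit 1B $84,589.66; Unit 1A $83,752.14. Sum = $857,580.00.
Rounded total matches; no reconciliation needed.

Unit 2B: $166,959.88 | Unit G2: $207,747.17 | Unit 4B: $53,015.10 | Unit 4A: $261,516.05 | Unit 1B: $84,589.66 | Unit 1A: $83,752.14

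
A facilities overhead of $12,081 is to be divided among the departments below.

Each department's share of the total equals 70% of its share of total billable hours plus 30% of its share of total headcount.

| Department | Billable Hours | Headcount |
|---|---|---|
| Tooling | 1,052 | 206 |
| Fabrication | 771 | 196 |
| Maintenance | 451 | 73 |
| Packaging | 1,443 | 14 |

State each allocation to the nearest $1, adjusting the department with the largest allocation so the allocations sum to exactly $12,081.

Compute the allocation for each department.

Billable hours total 3,717; headcount total 489.
Composite weights (70% billable hours + 30% headcount): Tooling 0.3245; Fabrication 0.2654; Maintenance 0.1297; Packaging 0.2803.
Unrounded shares: Tooling 3,920.25; Fabrication 3,206.82; Maintenance 1,567.14; Packaging 3,386.79.
After rounding ($1): Tooling $3,920; Fabrication $3,207; Maintenance $1,567; Packaging $3,387. Sum = $12,081.
Rounded total matches; no reconciliation needed.

Tooling: $3,920 · Fabrication: $3,207 · Maintenance: $1,567 · Packaging: $3,387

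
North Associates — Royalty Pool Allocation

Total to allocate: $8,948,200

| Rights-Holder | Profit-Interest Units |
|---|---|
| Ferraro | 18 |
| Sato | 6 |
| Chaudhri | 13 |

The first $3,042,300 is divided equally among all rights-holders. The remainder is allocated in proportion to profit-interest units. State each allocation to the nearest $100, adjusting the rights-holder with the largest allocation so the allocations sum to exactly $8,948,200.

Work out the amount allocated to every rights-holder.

First tranche $3,042,300 split equally: $1,014,100 each.
Remainder $5,905,900 by profit-interest units (total 37): Ferraro 2,873,140.54 → $2,873,100; Sato 957,713.51 → $957,700; Chaudhri 2,075,045.95 → $2,075,000.
Rounding difference +$100 on remainder applied to Ferraro.
Totals: Ferraro $1,014,100 + $2,873,200 = $3,887,300; Sato $1,014,100 + $957,700 = $1,971,800; Chaudhri $1,014,100 + $2,075,000 = $3,089,100.

Ferraro: $3,887,300; Sato: $1,971,800; Chaudhri: $3,089,100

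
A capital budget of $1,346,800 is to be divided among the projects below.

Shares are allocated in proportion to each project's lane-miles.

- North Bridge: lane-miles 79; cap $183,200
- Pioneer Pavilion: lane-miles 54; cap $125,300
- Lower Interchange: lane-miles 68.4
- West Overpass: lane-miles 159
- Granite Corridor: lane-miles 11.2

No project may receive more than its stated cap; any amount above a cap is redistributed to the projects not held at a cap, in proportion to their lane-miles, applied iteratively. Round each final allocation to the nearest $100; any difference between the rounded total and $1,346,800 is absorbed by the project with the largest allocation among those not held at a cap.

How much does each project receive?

North Bridge: $183,200 | Pioneer Pavilion: $125,300 | Lower Interchange: $297,700 | West Overpass: $691,900 | Granite Corridor: $48,700

Combined lane-miles = 371.6.
Proportional shares (ignoring caps): North Bridge 286,321.85; Pioneer Pavilion 195,713.67; Lower Interchange 247,903.98; West Overpass 576,268.03; Granite Corridor 40,592.47.
Capped: North Bridge ($183,200), Pioneer Pavilion ($125,300); remaining pool $1,038,300 reallocated over remaining lane-miles 238.6.
Shares after redistribution: Lower Interchange 297,651.80 → $297,700; West Overpass 691,909.89 → $691,900; Granite Corridor 48,738.31 → $48,700.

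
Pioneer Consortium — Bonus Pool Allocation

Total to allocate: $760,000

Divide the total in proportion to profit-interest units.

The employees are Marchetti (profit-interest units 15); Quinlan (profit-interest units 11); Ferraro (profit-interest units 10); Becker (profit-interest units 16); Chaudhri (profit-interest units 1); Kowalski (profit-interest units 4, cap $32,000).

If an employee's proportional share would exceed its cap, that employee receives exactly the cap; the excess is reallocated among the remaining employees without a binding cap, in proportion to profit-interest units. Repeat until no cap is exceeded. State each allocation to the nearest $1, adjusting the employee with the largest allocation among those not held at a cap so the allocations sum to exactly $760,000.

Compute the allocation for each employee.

Sum of profit-interest units: 57.
Pro-rata shares before constraints: Marchetti 200,000.00; Quinlan 146,666.67; Ferraro 133,333.33; Becker 213,333.33; Chaudhri 13,333.33; Kowalski 53,333.33.
Cap binds for Kowalski ($32,000); residual $728,000 reallocated over remaining profit-interest units 53.
Remaining shares: Marchetti 206,037.74 → $206,038; Quinlan 151,094.34 → $151,094; Ferraro 137,358.49 → $137,358; Becker 219,773.58 → $219,774; Chaudhri 13,735.85 → $13,736.

Marchetti: $206,038; Quinlan: $151,094; Ferraro: $137,358; Becker: $219,774; Chaudhri: $13,736; Kowalski: $32,000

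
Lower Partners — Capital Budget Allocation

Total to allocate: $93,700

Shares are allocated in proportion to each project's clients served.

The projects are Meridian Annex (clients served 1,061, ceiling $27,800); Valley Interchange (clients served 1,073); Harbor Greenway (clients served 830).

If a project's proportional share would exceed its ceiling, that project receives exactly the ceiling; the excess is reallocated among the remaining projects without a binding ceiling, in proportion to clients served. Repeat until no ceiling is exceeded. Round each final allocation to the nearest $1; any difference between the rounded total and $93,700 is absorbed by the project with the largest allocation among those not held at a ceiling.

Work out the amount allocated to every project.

Clients served total: 2,964.
Pro-rata shares before constraints: Meridian Annex 33,541.06; Valley Interchange 33,920.41; Harbor Greenway 26,238.53.
Capped: Meridian Annex ($27,800); remaining pool $65,900 reallocated over remaining clients served 1,903.
Shares after redistribution: Valley Interchange 37,157.49 → $37,157; Harbor Greenway 28,742.51 → $28,743.

Meridian Annex: $27,800 | Valley Interchange: $37,157 | Harbor Greenway: $28,743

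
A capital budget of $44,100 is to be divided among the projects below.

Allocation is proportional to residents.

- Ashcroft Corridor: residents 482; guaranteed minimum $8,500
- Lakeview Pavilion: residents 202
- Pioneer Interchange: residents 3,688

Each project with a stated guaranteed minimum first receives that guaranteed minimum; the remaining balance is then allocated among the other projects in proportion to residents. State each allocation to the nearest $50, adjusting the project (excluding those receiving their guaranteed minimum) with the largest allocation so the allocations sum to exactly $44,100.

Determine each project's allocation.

Ashcroft Corridor: $8,500 · Lakeview Pavilion: $1,850 · Pioneer Interchange: $33,750

Minimums first: Ashcroft Corridor $8,500. Remaining pool $35,600.
Remaining pool split over remaining residents 3,890: Lakeview Pavilion 1,848.64 → $1,850; Pioneer Interchange 33,751.36 → $33,750.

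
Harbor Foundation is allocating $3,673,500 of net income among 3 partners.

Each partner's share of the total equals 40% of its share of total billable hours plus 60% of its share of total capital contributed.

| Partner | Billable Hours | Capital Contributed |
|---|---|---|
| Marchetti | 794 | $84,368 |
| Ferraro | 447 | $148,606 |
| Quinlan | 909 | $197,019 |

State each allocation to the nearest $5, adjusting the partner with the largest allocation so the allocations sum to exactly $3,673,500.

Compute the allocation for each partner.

Marchetti: $975,115 | Ferraro: $1,067,240 | Quinlan: $1,631,145

Billable hours total 2,150; capital contributed total 429,993.
Composite weights (40% billable hours + 60% capital contributed): Marchetti 0.2654; Ferraro 0.2905; Quinlan 0.4440.
Unrounded shares: Marchetti 975,114.55; Ferraro 1,067,237.62; Quinlan 1,631,147.83.
Rounded to nearest $5: Marchetti $975,115; Ferraro $1,067,240; Quinlan $1,631,150. Sum = $3,673,505.
Difference $3,673,500 − $3,673,505 = −$5 applied to largest allocation (Quinlan): Quinlan becomes $1,631,145.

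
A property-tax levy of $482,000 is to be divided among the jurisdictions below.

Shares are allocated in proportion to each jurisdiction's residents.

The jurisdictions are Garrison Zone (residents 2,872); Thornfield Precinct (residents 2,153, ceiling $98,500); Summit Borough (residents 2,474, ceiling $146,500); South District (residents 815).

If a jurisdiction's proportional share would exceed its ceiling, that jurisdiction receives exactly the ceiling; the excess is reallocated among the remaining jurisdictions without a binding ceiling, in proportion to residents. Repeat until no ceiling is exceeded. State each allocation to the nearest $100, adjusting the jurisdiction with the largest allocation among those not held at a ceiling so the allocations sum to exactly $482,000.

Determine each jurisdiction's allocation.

Garrison Zone: $184,600 · Thornfield Precinct: $98,500 · Summit Borough: $146,500 · South District: $52,400

Residents total: 8,314.
Pro-rata shares before constraints: Garrison Zone 166,502.77; Thornfield Precinct 124,819.10; Summit Borough 143,428.92; South District 47,249.22.
Held at cap: Thornfield Precinct ($98,500); balance $383,500 reallocated over remaining residents 6,161.
Held at cap: Summit Borough ($146,500); balance $237,000 reallocated over remaining residents 3,687.
Shares after redistribution: Garrison Zone 184,611.88 → $184,600; South District 52,388.12 → $52,400.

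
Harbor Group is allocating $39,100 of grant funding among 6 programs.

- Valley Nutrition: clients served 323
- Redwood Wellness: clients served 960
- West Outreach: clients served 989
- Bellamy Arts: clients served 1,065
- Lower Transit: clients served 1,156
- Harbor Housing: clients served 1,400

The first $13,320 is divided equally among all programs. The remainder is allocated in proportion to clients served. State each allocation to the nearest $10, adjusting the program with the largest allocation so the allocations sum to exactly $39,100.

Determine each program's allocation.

Valley Nutrition: $3,630 | Redwood Wellness: $6,420 | West Outreach: $6,550 | Bellamy Arts: $6,880 | Lower Transit: $7,280 | Harbor Housing: $8,340

$13,320 shared equally gives $2,220 per program.
Remainder $25,780 by clients served (total 5,893): Valley Nutrition 1,413.02 → $1,410; Redwood Wellness 4,199.69 → $4,200; West Outreach 4,326.56 → $4,330; Bellamy Arts 4,659.04 → $4,660; Lower Transit 5,057.13 → $5,060; Harbor Housing 6,124.55 → $6,120.
Totals: Valley Nutrition $2,220 + $1,410 = $3,630; Redwood Wellness $2,220 + $4,200 = $6,420; West Outreach $2,220 + $4,330 = $6,550; Bellamy Arts $2,220 + $4,660 = $6,880; Lower Transit $2,220 + $5,060 = $7,280; Harbor Housing $2,220 + $6,120 = $8,340.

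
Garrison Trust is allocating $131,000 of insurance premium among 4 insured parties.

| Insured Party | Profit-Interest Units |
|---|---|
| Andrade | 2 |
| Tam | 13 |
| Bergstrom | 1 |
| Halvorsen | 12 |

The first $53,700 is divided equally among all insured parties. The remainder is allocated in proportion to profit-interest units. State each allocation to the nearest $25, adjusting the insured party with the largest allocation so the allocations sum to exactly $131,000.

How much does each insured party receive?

Andrade: $18,950 · Tam: $49,325 · Bergstrom: $16,175 · Halvorsen: $46,550

First tranche $53,700 split equally: $13,425 each.
Remainder $77,300 by profit-interest units (total 28): Andrade 5,521.43 → $5,525; Tam 35,889.29 → $35,900; Bergstrom 2,760.71 → $2,750; Halvorsen 33,128.57 → $33,125.
Totals: Andrade $13,425 + $5,525 = $18,950; Tam $13,425 + $35,900 = $49,325; Bergstrom $13,425 + $2,750 = $16,175; Halvorsen $13,425 + $33,125 = $46,550.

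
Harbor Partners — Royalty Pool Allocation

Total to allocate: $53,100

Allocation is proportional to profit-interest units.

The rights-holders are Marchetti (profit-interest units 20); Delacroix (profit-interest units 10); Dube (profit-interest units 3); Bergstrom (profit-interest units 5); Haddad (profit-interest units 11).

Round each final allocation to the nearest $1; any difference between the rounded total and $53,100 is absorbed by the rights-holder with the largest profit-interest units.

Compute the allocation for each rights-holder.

Marchetti: $21,674; Delacroix: $10,837; Dube: $3,251; Bergstrom: $5,418; Haddad: $11,920

Combined profit-interest units = 49.
Raw shares: Marchetti 20/49 × $53,100 = 21,673.47; Delacroix 10/49 × $53,100 = 10,836.73; Dube 3/49 × $53,100 = 3,251.02; Bergstrom 5/49 × $53,100 = 5,418.37; Haddad 11/49 × $53,100 = 11,920.41.
After rounding ($1): Marchetti $21,673; Delacroix $10,837; Dube $3,251; Bergstrom $5,418; Haddad $11,920. Sum = $53,099.
Difference $53,100 − $53,099 = +$1 applied to largest profit-interest units (Marchetti): Marchetti becomes $21,674.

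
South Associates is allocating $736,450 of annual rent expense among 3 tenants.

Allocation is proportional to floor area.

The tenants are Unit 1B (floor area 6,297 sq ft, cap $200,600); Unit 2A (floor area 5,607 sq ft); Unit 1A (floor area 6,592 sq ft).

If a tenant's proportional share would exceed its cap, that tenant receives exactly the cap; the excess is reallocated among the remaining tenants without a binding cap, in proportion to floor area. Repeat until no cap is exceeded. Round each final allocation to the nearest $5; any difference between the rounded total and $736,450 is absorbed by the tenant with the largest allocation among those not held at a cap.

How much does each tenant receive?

Combined floor area = 18,496.
Proportional shares (ignoring caps): Unit 1B 250,725.87; Unit 2A 223,252.33; Unit 1A 262,471.80.
Held at cap: Unit 1B ($200,600); remaining pool $535,850 reallocated over remaining floor area 12,199.
Redistributed shares: Unit 2A 246,291.58 → $246,290; Unit 1A 289,558.42 → $289,560.

Unit 1B: $200,600 · Unit 2A: $246,290 · Unit 1A: $289,560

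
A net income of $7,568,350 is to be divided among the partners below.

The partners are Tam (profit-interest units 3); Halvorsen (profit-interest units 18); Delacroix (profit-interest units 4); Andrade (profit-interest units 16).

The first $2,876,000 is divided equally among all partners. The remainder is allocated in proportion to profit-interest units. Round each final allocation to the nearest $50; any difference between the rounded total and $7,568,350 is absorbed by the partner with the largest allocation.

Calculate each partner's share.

Tam: $1,062,350 · Halvorsen: $2,779,050 · Delacroix: $1,176,800 · Andrade: $2,550,150

Equal tier: $2,876,000 ÷ 4 = $719,000 apiece.
Remainder $4,692,350 by profit-interest units (total 41): Tam 343,342.68 → $343,350; Halvorsen 2,060,056.10 → $2,060,050; Delacroix 457,790.24 → $457,800; Andrade 1,831,160.98 → $1,831,150.
Totals: Tam $719,000 + $343,350 = $1,062,350; Halvorsen $719,000 + $2,060,050 = $2,779,050; Delacroix $719,000 + $457,800 = $1,176,800; Andrade $719,000 + $1,831,150 = $2,550,150.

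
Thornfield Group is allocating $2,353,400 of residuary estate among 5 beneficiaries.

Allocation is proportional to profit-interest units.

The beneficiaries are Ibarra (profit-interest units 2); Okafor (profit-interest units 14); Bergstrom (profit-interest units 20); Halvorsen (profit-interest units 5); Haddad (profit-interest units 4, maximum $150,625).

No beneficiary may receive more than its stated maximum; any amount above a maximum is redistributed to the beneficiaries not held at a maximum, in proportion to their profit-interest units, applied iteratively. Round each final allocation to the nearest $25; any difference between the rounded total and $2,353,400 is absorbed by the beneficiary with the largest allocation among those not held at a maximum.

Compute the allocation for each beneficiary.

Ibarra: $107,450 · Okafor: $752,175 · Bergstrom: $1,074,525 · Halvorsen: $268,625 · Haddad: $150,625

Profit-interest units total: 45.
Proportional shares (ignoring caps): Ibarra 104,595.56; Okafor 732,168.89; Bergstrom 1,045,955.56; Halvorsen 261,488.89; Haddad 209,191.11.
Cap binds for Haddad ($150,625); balance $2,202,775 reallocated over remaining profit-interest units 41.
Redistributed shares: Ibarra 107,452.44 → $107,450; Okafor 752,167.07 → $752,175; Bergstrom 1,074,524.39 → $1,074,525; Halvorsen 268,631.10 → $268,625.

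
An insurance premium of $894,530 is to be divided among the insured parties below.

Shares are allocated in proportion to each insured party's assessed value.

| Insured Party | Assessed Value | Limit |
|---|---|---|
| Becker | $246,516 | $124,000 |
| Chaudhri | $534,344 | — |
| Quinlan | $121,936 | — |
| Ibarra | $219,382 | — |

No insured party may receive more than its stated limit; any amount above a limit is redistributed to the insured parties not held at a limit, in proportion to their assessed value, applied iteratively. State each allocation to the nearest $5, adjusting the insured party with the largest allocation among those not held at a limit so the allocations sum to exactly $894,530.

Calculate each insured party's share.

Becker: $124,000; Chaudhri: $470,190; Quinlan: $107,295; Ibarra: $193,045

Assessed value total: 1,122,178.
Unconstrained shares: Becker 196,507.11; Chaudhri 425,945.56; Quinlan 97,199.74; Ibarra 174,877.59.
Held at cap: Becker ($124,000); residual $770,530 reallocated over remaining assessed value 875,662.
Shares after redistribution: Chaudhri 470,190.65 → $470,190; Quinlan 107,296.36 → $107,295; Ibarra 193,042.99 → $193,045.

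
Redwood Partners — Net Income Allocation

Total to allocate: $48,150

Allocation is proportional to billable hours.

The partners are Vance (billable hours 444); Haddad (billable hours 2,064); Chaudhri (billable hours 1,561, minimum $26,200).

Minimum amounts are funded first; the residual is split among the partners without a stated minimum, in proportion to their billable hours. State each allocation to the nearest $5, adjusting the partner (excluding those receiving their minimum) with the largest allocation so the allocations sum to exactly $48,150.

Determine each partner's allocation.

Minimums first: Chaudhri $26,200. Remaining pool $21,950.
Remaining pool split over remaining billable hours 2,508: Vance 3,885.89 → $3,885; Haddad 18,064.11 → $18,065.

Vance: $3,885; Haddad: $18,065; Chaudhri: $26,200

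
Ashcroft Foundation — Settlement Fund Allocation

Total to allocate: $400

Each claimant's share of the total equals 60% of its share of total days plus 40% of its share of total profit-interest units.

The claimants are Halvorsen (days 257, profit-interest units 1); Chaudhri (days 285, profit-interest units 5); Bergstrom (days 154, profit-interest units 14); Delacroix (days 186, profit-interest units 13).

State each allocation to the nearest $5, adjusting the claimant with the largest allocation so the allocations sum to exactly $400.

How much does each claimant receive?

Totals — days 882, profit-interest units 33.
Combined weights (60% days + 40% profit-interest units): Halvorsen 0.1870; Chaudhri 0.2545; Bergstrom 0.2745; Delacroix 0.2841.
Unrounded shares: Halvorsen 74.78; Chaudhri 101.79; Bergstrom 109.78; Delacroix 113.64.
At nearest $5: Halvorsen $75; Chaudhri $100; Bergstrom $110; Delacroix $115. Sum = $400.
Rounded total matches; no reconciliation needed.

Halvorsen: $75; Chaudhri: $100; Bergstrom: $110; Delacroix: $115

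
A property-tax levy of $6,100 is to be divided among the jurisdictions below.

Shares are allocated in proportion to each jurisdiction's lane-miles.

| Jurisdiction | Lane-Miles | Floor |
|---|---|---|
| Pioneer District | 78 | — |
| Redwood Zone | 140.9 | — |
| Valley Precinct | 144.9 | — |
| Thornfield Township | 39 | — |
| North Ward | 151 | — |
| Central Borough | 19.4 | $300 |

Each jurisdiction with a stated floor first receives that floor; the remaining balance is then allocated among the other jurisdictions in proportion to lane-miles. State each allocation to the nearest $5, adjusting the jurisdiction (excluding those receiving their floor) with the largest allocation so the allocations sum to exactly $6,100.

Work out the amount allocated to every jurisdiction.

Pioneer District: $815; Redwood Zone: $1,475; Valley Precinct: $1,520; Thornfield Township: $410; North Ward: $1,580; Central Borough: $300

Minimums first: Central Borough $300. Remaining pool $5,800.
Remaining pool split over remaining lane-miles 553.8: Pioneer District 816.90 → $815; Redwood Zone 1,475.66 → $1,475; Valley Precinct 1,517.55 → $1,520; Thornfield Township 408.45 → $410; North Ward 1,581.44 → $1,580.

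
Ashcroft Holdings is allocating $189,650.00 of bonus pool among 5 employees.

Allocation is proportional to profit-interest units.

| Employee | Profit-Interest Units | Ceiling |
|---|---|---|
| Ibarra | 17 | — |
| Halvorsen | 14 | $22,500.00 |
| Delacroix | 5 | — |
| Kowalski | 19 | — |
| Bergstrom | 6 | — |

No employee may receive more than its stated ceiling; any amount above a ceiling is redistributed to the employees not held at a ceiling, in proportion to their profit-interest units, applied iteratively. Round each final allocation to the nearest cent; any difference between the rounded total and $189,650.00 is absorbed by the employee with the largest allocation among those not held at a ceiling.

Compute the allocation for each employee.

Ibarra: $60,458.51 | Halvorsen: $22,500.00 | Delacroix: $17,781.91 | Kowalski: $67,571.28 | Bergstrom: $21,338.30

Total profit-interest units = 61.
Pro-rata shares before constraints: Ibarra 52,853.2787; Halvorsen 43,526.2295; Delacroix 15,545.0820; Kowalski 59,071.3115; Bergstrom 18,654.0984.
Capped: Halvorsen ($22,500.00); residual $167,150.00 reallocated over remaining profit-interest units 47.
Remaining shares: Ibarra 60,458.5106 → $60,458.51; Delacroix 17,781.9149 → $17,781.91; Kowalski 67,571.2766 → $67,571.28; Bergstrom 21,338.2979 → $21,338.30.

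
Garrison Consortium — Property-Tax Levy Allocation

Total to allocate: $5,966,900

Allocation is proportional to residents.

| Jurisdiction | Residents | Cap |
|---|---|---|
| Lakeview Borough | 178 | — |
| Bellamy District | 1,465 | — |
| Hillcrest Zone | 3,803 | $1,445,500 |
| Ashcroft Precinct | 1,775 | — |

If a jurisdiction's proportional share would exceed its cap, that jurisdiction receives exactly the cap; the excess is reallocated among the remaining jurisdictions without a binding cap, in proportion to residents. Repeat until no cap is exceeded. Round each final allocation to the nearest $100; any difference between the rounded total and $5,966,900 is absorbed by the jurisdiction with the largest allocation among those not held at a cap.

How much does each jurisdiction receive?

Total residents = 7,221.
Pro-rata shares before constraints: Lakeview Borough 147,086.03; Bellamy District 1,210,567.58; Hillcrest Zone 3,142,517.75; Ashcroft Precinct 1,466,728.64.
Held at cap: Hillcrest Zone ($1,445,500); residual $4,521,400 reallocated over remaining residents 3,418.
Shares after redistribution: Lakeview Borough 235,462.02 → $235,500; Bellamy District 1,937,931.83 → $1,937,900; Ashcroft Precinct 2,348,006.14 → $2,348,000.

Lakeview Borough: $235,500 | Bellamy District: $1,937,900 | Hillcrest Zone: $1,445,500 | Ashcroft Precinct: $2,348,000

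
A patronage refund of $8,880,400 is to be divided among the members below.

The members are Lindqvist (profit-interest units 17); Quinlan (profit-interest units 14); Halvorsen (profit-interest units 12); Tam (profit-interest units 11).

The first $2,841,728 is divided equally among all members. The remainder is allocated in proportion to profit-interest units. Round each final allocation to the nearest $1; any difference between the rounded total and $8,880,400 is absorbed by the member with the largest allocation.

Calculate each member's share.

Lindqvist: $2,611,495; Quinlan: $2,276,014; Halvorsen: $2,052,359; Tam: $1,940,532

First tranche $2,841,728 split equally: $710,432 each.
Remainder $6,038,672 by profit-interest units (total 54): Lindqvist 1,901,063.41 → $1,901,063; Quinlan 1,565,581.63 → $1,565,582; Halvorsen 1,341,927.11 → $1,341,927; Tam 1,230,099.85 → $1,230,100.
Totals: Lindqvist $710,432 + $1,901,063 = $2,611,495; Quinlan $710,432 + $1,565,582 = $2,276,014; Halvorsen $710,432 + $1,341,927 = $2,052,359; Tam $710,432 + $1,230,100 = $1,940,532.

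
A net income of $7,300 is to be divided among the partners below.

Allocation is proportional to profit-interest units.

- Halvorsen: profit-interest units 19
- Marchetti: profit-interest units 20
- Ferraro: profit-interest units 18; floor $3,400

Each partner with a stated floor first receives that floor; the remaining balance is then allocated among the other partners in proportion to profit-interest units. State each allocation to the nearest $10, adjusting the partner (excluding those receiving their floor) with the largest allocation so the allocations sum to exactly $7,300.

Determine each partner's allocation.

Halvorsen: $1,900 | Marchetti: $2,000 | Ferraro: $3,400

Fund the minimums — Ferraro $3,400. Residual $3,900.
Residual split over remaining profit-interest units 39: Halvorsen 1,900.00 → $1,900; Marchetti 2,000.00 → $2,000.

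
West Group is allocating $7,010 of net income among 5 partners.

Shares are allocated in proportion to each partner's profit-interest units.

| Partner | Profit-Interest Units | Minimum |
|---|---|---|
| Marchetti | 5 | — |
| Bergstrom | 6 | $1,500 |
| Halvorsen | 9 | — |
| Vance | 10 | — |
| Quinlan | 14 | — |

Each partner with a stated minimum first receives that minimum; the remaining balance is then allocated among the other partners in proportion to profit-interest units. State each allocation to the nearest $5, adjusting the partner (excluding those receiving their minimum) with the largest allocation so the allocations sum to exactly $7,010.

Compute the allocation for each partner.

Minimums first: Bergstrom $1,500. Residual $5,510.
Residual split over remaining profit-interest units 38: Marchetti 725.00 → $725; Halvorsen 1,305.00 → $1,305; Vance 1,450.00 → $1,450; Quinlan 2,030.00 → $2,030.

Marchetti: $725; Bergstrom: $1,500; Halvorsen: $1,305; Vance: $1,450; Quinlan: $2,030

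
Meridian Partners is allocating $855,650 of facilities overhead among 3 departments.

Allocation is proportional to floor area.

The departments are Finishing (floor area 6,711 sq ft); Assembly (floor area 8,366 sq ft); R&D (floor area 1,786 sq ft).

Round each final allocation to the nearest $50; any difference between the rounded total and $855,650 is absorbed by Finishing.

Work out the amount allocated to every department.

Total floor area = 16,863.
Raw shares: Finishing 6,711/16,863 × $855,650 = 340,524.65; Assembly 8,366/16,863 × $855,650 = 424,501.45; R&D 1,786/16,863 × $855,650 = 90,623.90.
At nearest $50: Finishing $340,500; Assembly $424,500; R&D $90,600. Sum = $855,600.
Difference $855,650 − $855,600 = +$50 applied to Finishing: Finishing becomes $340,550.

Finishing: $340,550 · Assembly: $424,500 · R&D: $90,600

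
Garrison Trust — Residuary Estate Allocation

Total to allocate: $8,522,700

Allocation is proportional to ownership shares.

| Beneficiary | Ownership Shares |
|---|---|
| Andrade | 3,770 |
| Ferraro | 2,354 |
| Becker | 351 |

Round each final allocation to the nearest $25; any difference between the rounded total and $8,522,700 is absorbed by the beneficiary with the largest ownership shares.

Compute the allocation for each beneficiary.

Combined ownership shares = 3,770 + 2,354 + 351 = 6,475.
Proportional shares: Andrade 4,962,251.58; Ferraro 3,098,445.68; Becker 462,002.73.
At nearest $25: Andrade $4,962,250; Ferraro $3,098,450; Becker $462,000. Sum = $8,522,700.
Rounded total matches; no reconciliation needed.

Andrade: $4,962,250 · Ferraro: $3,098,450 · Becker: $462,000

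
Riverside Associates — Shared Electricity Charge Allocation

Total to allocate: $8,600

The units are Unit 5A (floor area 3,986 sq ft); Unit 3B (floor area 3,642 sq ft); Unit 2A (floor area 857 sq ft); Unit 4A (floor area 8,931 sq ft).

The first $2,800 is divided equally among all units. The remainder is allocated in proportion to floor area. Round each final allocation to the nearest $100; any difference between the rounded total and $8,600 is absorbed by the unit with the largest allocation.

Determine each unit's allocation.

Unit 5A: $2,000 | Unit 3B: $1,900 | Unit 2A: $1,000 | Unit 4A: $3,700

Equal tier: $2,800 ÷ 4 = $700 apiece.
Remainder $5,800 by floor area (total 17,416): Unit 5A 1,327.45 → $1,300; Unit 3B 1,212.88 → $1,200; Unit 2A 285.40 → $300; Unit 4A 2,974.27 → $3,000.
Totals: Unit 5A $700 + $1,300 = $2,000; Unit 3B $700 + $1,200 = $1,900; Unit 2A $700 + $300 = $1,000; Unit 4A $700 + $3,000 = $3,700.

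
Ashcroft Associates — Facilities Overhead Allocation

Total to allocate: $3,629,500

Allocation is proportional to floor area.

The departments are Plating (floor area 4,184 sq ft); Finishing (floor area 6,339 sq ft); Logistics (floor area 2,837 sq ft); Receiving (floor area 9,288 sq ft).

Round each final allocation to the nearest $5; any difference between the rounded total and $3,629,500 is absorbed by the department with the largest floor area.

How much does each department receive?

Plating: $670,515 | Finishing: $1,015,870 | Logistics: $454,650 | Receiving: $1,488,465

Sum of floor area: 4,184 + 6,339 + 2,837 + 9,288 = 22,648.
Raw shares: Plating 670,515.19; Finishing 1,015,868.97; Logistics 454,649.04; Receiving 1,488,466.80.
At nearest $5: Plating $670,515; Finishing $1,015,870; Logistics $454,650; Receiving $1,488,465. Sum = $3,629,500.
Sum already equals the total — no adjustment.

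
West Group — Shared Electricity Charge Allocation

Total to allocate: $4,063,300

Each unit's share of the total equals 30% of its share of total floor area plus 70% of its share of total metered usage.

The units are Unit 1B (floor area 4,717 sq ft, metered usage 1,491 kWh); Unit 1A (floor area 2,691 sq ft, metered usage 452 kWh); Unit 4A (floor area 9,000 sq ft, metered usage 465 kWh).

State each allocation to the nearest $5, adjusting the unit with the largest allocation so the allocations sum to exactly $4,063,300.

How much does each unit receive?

Unit 1B: $2,111,595; Unit 1A: $733,820; Unit 4A: $1,217,885

Floor area total 16,408; metered usage total 2,408.
Composite weights (30% floor area + 70% metered usage): Unit 1B 0.5197; Unit 1A 0.1806; Unit 4A 0.2997.
Unrounded shares: Unit 1B 2,111,594.40; Unit 1A 733,819.62; Unit 4A 1,217,885.98.
Rounded to nearest $5: Unit 1B $2,111,595; Unit 1A $733,820; Unit 4A $1,217,885. Sum = $4,063,300.
Rounded total matches; no reconciliation needed.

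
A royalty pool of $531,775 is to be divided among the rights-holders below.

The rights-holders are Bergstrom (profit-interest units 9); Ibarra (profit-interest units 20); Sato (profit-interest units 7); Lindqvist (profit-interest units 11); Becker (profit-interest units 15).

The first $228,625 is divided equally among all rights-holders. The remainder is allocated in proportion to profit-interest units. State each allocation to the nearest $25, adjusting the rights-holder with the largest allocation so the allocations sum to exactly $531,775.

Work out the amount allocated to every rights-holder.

Bergstrom: $89,725 | Ibarra: $143,525 | Sato: $79,950 | Lindqvist: $99,500 | Becker: $119,075

First tranche $228,625 split equally: $45,725 each.
Remainder $303,150 by profit-interest units (total 62): Bergstrom 44,005.65 → $44,000; Ibarra 97,790.32 → $97,800; Sato 34,226.61 → $34,225; Lindqvist 53,784.68 → $53,775; Becker 73,342.74 → $73,350.
Totals: Bergstrom $45,725 + $44,000 = $89,725; Ibarra $45,725 + $97,800 = $143,525; Sato $45,725 + $34,225 = $79,950; Lindqvist $45,725 + $53,775 = $99,500; Becker $45,725 + $73,350 = $119,075.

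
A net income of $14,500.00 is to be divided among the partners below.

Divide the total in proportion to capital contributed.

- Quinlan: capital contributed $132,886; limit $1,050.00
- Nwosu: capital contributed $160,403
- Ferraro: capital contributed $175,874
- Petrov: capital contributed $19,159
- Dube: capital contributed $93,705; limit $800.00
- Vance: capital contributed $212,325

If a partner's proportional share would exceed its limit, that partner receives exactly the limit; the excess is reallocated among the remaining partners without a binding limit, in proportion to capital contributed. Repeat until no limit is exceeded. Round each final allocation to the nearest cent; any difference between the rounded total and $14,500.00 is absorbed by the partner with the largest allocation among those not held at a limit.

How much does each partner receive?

Quinlan: $1,050.00; Nwosu: $3,573.86; Ferraro: $3,918.56; Petrov: $426.87; Dube: $800.00; Vance: $4,730.71

Combined capital contributed = 794,352.
Unconstrained shares: Quinlan 2,425.6841; Nwosu 2,927.9759; Ferraro 3,210.3815; Petrov 349.7259; Dube 1,710.4791; Vance 3,875.7534.
Held at cap: Quinlan ($1,050.00), Dube ($800.00); remaining pool $12,650.00 reallocated over remaining capital contributed 567,761.
Remaining shares: Nwosu 3,573.8593 → $3,573.86; Ferraro 3,918.5610 → $3,918.56; Petrov 426.8721 → $426.87; Vance 4,730.7076 → $4,730.71.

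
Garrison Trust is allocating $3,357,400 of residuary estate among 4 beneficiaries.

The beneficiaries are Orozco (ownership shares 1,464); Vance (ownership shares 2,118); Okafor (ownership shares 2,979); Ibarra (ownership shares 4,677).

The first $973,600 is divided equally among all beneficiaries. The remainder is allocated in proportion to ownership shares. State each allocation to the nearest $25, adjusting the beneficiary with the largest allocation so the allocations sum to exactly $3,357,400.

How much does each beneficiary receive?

Equal tier: $973,600 ÷ 4 = $243,400 apiece.
Remainder $2,383,800 by ownership shares (total 11,238): Orozco 310,543.09 → $310,550; Vance 449,269.30 → $449,275; Okafor 631,904.27 → $631,900; Ibarra 992,083.34 → $992,075.
Totals: Orozco $243,400 + $310,550 = $553,950; Vance $243,400 + $449,275 = $692,675; Okafor $243,400 + $631,900 = $875,300; Ibarra $243,400 + $992,075 = $1,235,475.

Orozco: $553,950; Vance: $692,675; Okafor: $875,300; Ibarra: $1,235,475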